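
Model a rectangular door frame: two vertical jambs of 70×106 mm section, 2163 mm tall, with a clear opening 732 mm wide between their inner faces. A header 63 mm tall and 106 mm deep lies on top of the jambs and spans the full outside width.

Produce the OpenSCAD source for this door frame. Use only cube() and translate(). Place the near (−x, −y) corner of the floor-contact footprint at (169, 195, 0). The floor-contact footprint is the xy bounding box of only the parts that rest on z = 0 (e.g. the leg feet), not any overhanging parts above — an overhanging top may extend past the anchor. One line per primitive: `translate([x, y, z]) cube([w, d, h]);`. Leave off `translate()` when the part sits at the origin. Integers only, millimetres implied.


translate([169, 195, 0]) cube([70, 106, 2163]);
translate([971, 195, 0]) cube([70, 106, 2163]);
translate([169, 195, 2163]) cube([872, 106, 63]);


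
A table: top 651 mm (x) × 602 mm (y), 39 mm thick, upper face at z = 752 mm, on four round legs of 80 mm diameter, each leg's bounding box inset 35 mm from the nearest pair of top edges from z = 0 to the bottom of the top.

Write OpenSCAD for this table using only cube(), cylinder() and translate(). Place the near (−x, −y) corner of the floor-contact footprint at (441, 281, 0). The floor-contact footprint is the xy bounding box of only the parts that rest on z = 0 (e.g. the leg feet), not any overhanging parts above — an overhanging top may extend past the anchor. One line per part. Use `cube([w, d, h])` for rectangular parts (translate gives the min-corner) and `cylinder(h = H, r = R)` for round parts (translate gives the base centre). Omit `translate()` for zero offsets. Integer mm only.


// leg_h = 752 - 39 = 713
translate([406, 246, 713]) cube([651, 602, 39]);
translate([481, 321, 0]) cylinder(h = 713, r = 40);
translate([982, 321, 0]) cylinder(h = 713, r = 40);
translate([481, 773, 0]) cylinder(h = 713, r = 40);
translate([982, 773, 0]) cylinder(h = 713, r = 40);


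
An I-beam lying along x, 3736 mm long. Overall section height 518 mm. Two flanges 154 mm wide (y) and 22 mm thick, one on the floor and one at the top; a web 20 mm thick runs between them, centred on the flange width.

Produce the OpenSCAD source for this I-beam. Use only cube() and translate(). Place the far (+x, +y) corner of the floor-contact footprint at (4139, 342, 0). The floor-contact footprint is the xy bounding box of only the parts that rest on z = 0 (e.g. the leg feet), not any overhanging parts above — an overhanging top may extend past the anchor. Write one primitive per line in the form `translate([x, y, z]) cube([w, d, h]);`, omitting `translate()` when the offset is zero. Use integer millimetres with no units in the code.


translate([403, 188, 0]) cube([3736, 154, 22]);
translate([403, 255, 22]) cube([3736, 20, 474]);
translate([403, 188, 496]) cube([3736, 154, 22]);


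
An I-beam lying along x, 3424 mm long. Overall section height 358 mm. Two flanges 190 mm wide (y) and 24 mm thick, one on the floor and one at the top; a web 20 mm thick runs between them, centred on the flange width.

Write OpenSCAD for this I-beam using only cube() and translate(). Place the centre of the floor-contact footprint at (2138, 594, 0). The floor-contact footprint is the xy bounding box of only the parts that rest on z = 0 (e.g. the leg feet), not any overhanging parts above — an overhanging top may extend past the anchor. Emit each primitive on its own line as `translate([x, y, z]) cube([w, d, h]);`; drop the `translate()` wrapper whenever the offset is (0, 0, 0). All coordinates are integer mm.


translate([426, 499, 0]) cube([3424, 190, 24]);
translate([426, 584, 24]) cube([3424, 20, 310]);
translate([426, 499, 334]) cube([3424, 190, 24]);


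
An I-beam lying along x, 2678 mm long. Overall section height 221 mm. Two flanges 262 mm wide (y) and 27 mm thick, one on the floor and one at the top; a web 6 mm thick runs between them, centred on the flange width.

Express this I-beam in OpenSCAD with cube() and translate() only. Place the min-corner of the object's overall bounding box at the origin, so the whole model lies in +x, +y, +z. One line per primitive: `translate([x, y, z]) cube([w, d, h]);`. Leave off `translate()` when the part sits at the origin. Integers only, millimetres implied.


cube([2678, 262, 27]);
translate([0, 128, 27]) cube([2678, 6, 167]);
translate([0, 0, 194]) cube([2678, 262, 27]);


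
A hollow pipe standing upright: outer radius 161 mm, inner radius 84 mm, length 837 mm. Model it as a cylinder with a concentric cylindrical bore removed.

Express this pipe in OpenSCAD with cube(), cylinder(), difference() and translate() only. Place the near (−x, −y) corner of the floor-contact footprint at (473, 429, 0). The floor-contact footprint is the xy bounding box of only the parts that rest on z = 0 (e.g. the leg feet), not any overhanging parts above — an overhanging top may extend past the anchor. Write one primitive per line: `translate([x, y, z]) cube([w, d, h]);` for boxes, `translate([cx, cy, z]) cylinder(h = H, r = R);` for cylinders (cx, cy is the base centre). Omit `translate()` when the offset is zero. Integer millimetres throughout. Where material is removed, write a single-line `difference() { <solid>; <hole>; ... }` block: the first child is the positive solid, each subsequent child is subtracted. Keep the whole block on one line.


difference() { translate([634, 590, 0]) cylinder(h = 837, r = 161); translate([634, 590, 0]) cylinder(h = 837, r = 84); }


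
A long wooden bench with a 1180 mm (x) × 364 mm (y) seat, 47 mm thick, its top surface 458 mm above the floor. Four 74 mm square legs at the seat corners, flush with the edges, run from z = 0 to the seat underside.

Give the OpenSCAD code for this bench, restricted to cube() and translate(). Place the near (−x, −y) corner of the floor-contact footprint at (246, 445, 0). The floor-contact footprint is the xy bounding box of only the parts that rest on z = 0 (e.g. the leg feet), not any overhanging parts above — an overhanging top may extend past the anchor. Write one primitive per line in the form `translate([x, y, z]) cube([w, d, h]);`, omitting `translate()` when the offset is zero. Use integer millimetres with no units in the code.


translate([246, 445, 411]) cube([1180, 364, 47]);
translate([246, 445, 0]) cube([74, 74, 411]);
translate([246, 735, 0]) cube([74, 74, 411]);
translate([1352, 445, 0]) cube([74, 74, 411]);
translate([1352, 735, 0]) cube([74, 74, 411]);


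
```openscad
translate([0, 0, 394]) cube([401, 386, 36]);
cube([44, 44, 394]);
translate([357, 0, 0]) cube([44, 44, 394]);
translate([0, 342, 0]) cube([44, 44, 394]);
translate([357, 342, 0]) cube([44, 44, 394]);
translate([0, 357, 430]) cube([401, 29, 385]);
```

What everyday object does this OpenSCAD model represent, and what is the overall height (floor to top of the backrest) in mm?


A chair. The overall height is 815 mm.

A slab on four corner posts with a tall panel at the back — a chair. The seat slab sits at z = 394 with thickness 36, and the 385 mm backrest starts at the seat top, so the overall height is 394 + 36 + 385 = 815 mm.


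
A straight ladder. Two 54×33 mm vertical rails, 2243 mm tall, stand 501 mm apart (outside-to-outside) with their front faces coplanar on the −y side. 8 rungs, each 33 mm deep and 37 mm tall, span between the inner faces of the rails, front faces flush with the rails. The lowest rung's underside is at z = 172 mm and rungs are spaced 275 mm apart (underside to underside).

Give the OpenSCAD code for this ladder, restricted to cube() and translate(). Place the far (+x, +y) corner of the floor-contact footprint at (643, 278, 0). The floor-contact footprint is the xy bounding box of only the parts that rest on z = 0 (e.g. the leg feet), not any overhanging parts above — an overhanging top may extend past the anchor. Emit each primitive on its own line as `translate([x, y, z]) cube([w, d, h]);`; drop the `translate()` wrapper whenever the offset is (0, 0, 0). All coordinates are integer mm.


// rung span = 501 - 2*54 = 393
// rung[k] z = 172 + k*275
translate([142, 245, 0]) cube([54, 33, 2243]);
translate([589, 245, 0]) cube([54, 33, 2243]);
translate([196, 245, 172]) cube([393, 33, 37]);
translate([196, 245, 447]) cube([393, 33, 37]);
translate([196, 245, 722]) cube([393, 33, 37]);
translate([196, 245, 997]) cube([393, 33, 37]);
translate([196, 245, 1272]) cube([393, 33, 37]);
translate([196, 245, 1547]) cube([393, 33, 37]);
translate([196, 245, 1822]) cube([393, 33, 37]);
translate([196, 245, 2097]) cube([393, 33, 37]);


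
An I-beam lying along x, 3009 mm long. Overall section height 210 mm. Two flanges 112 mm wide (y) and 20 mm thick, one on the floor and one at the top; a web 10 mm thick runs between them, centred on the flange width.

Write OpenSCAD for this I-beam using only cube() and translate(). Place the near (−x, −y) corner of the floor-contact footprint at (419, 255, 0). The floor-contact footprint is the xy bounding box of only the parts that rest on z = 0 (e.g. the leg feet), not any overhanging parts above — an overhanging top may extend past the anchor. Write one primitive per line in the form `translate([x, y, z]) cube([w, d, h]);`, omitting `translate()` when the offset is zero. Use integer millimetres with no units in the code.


translate([419, 255, 0]) cube([3009, 112, 20]);
translate([419, 306, 20]) cube([3009, 10, 170]);
translate([419, 255, 190]) cube([3009, 112, 20]);


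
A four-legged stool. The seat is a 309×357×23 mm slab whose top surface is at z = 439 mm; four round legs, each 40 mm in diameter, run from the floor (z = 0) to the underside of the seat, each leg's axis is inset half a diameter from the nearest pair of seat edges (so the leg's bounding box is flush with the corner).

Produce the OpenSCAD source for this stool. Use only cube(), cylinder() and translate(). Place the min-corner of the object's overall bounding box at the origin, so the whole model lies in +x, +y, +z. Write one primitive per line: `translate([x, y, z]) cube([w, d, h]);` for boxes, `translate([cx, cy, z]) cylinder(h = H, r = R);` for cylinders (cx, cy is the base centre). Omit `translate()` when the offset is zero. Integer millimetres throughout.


// leg_h = 439 - 23 = 416
translate([0, 0, 416]) cube([309, 357, 23]);
translate([20, 20, 0]) cylinder(h = 416, r = 20);
translate([289, 20, 0]) cylinder(h = 416, r = 20);
translate([20, 337, 0]) cylinder(h = 416, r = 20);
translate([289, 337, 0]) cylinder(h = 416, r = 20);


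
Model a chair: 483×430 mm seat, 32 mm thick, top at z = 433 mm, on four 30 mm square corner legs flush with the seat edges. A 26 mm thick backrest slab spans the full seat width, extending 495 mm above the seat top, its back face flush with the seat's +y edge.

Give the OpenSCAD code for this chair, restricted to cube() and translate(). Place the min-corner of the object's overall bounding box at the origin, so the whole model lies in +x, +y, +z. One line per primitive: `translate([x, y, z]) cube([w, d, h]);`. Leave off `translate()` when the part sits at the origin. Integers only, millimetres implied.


translate([0, 0, 401]) cube([483, 430, 32]);
cube([30, 30, 401]);
translate([453, 0, 0]) cube([30, 30, 401]);
translate([0, 400, 0]) cube([30, 30, 401]);
translate([453, 400, 0]) cube([30, 30, 401]);
translate([0, 404, 433]) cube([483, 26, 495]);


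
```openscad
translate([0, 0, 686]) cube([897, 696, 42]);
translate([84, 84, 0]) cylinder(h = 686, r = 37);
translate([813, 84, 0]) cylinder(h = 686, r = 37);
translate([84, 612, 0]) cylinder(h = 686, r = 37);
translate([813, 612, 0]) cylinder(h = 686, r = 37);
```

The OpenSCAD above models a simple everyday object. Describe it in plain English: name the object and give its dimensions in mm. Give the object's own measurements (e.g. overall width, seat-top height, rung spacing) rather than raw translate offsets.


A rectangular dining table. The top is 897×696×42 mm with its upper surface at z = 728 mm. It stands on four round legs of 74 mm diameter, each leg's bounding box inset 47 mm from the nearest pair of top edges, running from the floor to the underside of the top.


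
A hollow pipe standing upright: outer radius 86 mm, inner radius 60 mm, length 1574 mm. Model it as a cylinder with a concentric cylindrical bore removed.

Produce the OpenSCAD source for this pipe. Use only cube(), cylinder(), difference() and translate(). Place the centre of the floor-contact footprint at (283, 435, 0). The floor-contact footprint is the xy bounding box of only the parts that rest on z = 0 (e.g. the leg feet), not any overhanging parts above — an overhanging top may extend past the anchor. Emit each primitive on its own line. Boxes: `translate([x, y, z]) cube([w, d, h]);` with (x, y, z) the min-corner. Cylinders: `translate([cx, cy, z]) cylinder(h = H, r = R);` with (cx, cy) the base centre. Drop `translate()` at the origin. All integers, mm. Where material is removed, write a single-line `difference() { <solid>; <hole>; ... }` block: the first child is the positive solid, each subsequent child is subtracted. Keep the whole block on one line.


difference() { translate([283, 435, 0]) cylinder(h = 1574, r = 86); translate([283, 435, 0]) cylinder(h = 1574, r = 60); }


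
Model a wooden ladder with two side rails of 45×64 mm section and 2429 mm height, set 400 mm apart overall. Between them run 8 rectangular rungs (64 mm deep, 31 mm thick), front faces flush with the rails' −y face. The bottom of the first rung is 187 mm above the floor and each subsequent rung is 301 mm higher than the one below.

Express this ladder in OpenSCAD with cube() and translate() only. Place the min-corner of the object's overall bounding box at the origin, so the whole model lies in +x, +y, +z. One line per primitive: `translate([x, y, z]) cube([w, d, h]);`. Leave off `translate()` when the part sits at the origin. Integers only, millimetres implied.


cube([45, 64, 2429]);
translate([355, 0, 0]) cube([45, 64, 2429]);
translate([45, 0, 187]) cube([310, 64, 31]);
translate([45, 0, 488]) cube([310, 64, 31]);
translate([45, 0, 789]) cube([310, 64, 31]);
translate([45, 0, 1090]) cube([310, 64, 31]);
translate([45, 0, 1391]) cube([310, 64, 31]);
translate([45, 0, 1692]) cube([310, 64, 31]);
translate([45, 0, 1993]) cube([310, 64, 31]);
translate([45, 0, 2294]) cube([310, 64, 31]);


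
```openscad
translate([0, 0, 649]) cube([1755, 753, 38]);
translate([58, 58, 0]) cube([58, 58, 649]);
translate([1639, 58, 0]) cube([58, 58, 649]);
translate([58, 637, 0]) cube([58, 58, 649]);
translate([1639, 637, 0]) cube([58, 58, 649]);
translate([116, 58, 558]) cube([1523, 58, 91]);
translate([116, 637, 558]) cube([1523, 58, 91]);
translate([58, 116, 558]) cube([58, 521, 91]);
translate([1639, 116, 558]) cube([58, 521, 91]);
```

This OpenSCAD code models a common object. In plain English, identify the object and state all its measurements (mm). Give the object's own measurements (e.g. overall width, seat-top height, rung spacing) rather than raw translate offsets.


A table: top 1755 mm (x) × 753 mm (y), 38 mm thick, upper face at z = 687 mm, on four 58×58 mm square legs, each inset 58 mm from the nearest pair of top edges from z = 0 to the bottom of the top. Four apron rails, 58 mm thick and 91 mm tall, run between adjacent legs with their top edges flush with the underside of the top and their outer faces flush with the legs' outer faces.


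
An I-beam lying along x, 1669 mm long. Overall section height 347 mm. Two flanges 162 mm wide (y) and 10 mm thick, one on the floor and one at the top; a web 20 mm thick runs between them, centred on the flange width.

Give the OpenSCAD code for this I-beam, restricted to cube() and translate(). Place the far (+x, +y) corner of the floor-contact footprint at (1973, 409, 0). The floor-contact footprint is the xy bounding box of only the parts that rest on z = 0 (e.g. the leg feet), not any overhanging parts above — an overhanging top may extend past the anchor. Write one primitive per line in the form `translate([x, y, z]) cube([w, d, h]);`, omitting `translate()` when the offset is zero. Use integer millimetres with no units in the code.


translate([304, 247, 0]) cube([1669, 162, 10]);
translate([304, 318, 10]) cube([1669, 20, 327]);
translate([304, 247, 337]) cube([1669, 162, 10]);


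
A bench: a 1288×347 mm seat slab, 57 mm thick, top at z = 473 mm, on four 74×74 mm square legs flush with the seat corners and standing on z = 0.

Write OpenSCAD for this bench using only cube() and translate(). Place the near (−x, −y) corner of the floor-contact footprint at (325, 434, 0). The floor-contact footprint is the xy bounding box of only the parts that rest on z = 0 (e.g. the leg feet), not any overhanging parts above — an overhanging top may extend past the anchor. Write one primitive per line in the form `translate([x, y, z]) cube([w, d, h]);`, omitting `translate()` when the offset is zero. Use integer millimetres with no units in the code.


translate([325, 434, 416]) cube([1288, 347, 57]);
translate([325, 434, 0]) cube([74, 74, 416]);
translate([325, 707, 0]) cube([74, 74, 416]);
translate([1539, 434, 0]) cube([74, 74, 416]);
translate([1539, 707, 0]) cube([74, 74, 416]);


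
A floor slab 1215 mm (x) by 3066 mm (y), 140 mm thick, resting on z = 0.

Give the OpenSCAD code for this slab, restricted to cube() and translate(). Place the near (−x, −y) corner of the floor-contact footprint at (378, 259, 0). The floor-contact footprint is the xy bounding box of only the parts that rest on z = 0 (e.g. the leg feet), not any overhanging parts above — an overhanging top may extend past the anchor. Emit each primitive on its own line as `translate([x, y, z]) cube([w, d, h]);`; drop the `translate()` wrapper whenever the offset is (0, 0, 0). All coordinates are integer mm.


translate([378, 259, 0]) cube([1215, 3066, 140]);


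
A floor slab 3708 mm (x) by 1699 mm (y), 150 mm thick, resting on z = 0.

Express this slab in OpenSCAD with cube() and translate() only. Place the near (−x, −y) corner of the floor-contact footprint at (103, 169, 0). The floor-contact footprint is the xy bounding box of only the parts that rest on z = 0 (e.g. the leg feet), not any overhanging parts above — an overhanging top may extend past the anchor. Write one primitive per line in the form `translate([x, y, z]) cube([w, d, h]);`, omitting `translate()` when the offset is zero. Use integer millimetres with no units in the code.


translate([103, 169, 0]) cube([3708, 1699, 150]);


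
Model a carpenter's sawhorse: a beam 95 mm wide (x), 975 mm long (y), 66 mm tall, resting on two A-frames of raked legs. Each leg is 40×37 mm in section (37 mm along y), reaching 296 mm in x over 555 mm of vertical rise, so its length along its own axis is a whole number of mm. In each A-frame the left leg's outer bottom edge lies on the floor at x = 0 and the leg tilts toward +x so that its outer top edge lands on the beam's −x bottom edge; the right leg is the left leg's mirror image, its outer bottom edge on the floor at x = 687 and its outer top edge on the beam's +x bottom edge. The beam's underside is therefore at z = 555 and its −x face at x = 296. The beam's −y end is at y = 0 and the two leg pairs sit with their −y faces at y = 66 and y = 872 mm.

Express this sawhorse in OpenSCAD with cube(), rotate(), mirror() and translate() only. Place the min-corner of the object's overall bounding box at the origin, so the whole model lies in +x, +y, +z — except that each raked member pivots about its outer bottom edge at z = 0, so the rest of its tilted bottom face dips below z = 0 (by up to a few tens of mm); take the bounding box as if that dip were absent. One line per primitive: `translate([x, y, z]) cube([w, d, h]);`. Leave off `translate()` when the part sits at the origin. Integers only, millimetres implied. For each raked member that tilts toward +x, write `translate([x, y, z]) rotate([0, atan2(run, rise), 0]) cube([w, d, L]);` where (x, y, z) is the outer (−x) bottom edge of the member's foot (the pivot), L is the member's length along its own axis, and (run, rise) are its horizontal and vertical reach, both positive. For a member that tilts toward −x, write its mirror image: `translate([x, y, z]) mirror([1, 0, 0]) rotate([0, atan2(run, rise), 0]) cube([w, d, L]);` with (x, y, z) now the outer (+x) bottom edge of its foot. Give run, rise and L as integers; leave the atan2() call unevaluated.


translate([296, 0, 555]) cube([95, 975, 66]);
translate([0, 66, 0]) rotate([0, atan2(296, 555), 0]) cube([40, 37, 629]);
translate([687, 66, 0]) mirror([1, 0, 0]) rotate([0, atan2(296, 555), 0]) cube([40, 37, 629]);
translate([0, 872, 0]) rotate([0, atan2(296, 555), 0]) cube([40, 37, 629]);
translate([687, 872, 0]) mirror([1, 0, 0]) rotate([0, atan2(296, 555), 0]) cube([40, 37, 629]);


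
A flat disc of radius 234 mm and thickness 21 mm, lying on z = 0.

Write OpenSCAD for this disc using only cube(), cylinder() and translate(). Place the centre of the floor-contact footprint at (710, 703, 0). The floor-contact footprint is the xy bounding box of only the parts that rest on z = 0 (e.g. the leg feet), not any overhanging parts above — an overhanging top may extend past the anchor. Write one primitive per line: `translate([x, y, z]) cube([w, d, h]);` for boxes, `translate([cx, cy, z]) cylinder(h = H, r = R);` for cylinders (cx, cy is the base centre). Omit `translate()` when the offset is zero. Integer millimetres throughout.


translate([710, 703, 0]) cylinder(h = 21, r = 234);


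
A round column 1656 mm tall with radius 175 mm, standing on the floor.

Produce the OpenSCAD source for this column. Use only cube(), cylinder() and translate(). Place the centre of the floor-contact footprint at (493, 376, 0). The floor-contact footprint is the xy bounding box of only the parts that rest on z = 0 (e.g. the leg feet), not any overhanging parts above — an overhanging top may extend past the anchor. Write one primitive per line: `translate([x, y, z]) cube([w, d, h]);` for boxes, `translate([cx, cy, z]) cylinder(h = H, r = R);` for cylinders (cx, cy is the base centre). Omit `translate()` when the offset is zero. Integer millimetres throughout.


translate([493, 376, 0]) cylinder(h = 1656, r = 175);


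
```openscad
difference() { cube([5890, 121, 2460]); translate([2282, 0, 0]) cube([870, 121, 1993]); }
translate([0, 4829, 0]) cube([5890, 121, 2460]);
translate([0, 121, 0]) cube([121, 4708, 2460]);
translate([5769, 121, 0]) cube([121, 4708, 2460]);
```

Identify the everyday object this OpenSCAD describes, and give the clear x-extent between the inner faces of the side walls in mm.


A single room. The interior width is 5648 mm.

Four walls enclosing a rectangle with a door in the front wall — a room. Outside width 5890 minus two 121 mm walls gives 5648 mm.


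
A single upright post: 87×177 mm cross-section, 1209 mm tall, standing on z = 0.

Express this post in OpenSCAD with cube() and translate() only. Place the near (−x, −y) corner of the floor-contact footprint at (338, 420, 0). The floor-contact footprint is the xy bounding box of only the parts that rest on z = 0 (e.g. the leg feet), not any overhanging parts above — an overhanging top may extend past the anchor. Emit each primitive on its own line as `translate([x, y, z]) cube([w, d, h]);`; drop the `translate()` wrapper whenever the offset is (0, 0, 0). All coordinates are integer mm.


translate([338, 420, 0]) cube([87, 177, 1209]);


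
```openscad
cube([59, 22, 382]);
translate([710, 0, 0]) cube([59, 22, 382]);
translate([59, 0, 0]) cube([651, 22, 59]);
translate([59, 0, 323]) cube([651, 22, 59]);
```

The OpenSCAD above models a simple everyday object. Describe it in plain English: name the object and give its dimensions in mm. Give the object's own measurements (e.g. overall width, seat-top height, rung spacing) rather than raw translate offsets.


A rectangular picture frame lying in the x–z plane (depth along y). The opening is 651 mm wide (x) by 264 mm tall (z), surrounded by a border 59 mm wide on all four sides. The frame is 22 mm deep and is made of two full-height vertical stiles with two horizontal rails fitted between them.


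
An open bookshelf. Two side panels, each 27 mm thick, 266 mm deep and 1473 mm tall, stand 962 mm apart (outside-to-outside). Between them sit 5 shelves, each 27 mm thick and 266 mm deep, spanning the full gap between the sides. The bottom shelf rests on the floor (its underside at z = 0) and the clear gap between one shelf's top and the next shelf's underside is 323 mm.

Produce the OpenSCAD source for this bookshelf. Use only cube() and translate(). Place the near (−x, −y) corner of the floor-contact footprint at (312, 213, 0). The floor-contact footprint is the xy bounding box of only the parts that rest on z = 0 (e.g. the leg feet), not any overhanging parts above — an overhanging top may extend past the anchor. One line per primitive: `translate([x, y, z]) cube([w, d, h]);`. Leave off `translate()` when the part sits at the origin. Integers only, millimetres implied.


translate([312, 213, 0]) cube([27, 266, 1473]);
translate([1247, 213, 0]) cube([27, 266, 1473]);
translate([339, 213, 0]) cube([908, 266, 27]);
translate([339, 213, 350]) cube([908, 266, 27]);
translate([339, 213, 700]) cube([908, 266, 27]);
translate([339, 213, 1050]) cube([908, 266, 27]);
translate([339, 213, 1400]) cube([908, 266, 27]);


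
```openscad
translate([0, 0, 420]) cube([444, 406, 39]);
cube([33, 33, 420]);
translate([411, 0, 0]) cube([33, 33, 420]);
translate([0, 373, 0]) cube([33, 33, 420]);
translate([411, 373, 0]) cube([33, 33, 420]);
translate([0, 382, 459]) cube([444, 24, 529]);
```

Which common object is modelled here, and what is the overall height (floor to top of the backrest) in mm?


A chair. The overall height is 988 mm.

A slab on four corner posts with a tall panel at the back — a chair. The seat slab sits at z = 420 with thickness 39, and the 529 mm backrest starts at the seat top, so the overall height is 420 + 39 + 529 = 988 mm.


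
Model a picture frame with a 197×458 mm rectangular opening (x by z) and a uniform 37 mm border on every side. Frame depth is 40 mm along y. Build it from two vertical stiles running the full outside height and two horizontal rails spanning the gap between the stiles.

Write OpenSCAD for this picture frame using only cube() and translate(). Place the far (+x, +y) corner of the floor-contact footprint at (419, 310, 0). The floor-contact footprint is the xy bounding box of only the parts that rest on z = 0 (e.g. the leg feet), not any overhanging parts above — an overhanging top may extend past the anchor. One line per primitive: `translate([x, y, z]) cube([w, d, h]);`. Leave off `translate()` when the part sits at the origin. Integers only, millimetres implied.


translate([148, 270, 0]) cube([37, 40, 532]);
translate([382, 270, 0]) cube([37, 40, 532]);
translate([185, 270, 0]) cube([197, 40, 37]);
translate([185, 270, 495]) cube([197, 40, 37]);


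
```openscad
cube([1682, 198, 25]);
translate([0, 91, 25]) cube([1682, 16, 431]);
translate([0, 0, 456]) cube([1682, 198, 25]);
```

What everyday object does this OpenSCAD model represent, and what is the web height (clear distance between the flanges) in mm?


An I-beam. The web height is 431 mm.

Two wide flanges with a thin centred web — an I-beam. Overall 481 mm minus two 25 mm flanges gives a web of 481 − 2·25 = 431 mm.


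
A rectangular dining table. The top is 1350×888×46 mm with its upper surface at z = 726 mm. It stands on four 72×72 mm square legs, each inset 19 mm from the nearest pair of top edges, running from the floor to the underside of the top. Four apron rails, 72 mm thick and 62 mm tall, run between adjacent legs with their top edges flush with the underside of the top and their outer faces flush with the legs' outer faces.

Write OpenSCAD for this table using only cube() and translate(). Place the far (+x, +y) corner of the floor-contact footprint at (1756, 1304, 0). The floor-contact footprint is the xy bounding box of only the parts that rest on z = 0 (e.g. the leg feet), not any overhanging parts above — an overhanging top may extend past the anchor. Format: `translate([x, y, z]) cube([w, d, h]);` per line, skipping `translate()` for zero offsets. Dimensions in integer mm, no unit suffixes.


// leg_h = 726 - 46 = 680
// apron z = 680 - 62 = 618
translate([425, 435, 680]) cube([1350, 888, 46]);
translate([444, 454, 0]) cube([72, 72, 680]);
translate([1684, 454, 0]) cube([72, 72, 680]);
translate([444, 1232, 0]) cube([72, 72, 680]);
translate([1684, 1232, 0]) cube([72, 72, 680]);
translate([516, 454, 618]) cube([1168, 72, 62]);
translate([516, 1232, 618]) cube([1168, 72, 62]);
translate([444, 526, 618]) cube([72, 706, 62]);
translate([1684, 526, 618]) cube([72, 706, 62]);


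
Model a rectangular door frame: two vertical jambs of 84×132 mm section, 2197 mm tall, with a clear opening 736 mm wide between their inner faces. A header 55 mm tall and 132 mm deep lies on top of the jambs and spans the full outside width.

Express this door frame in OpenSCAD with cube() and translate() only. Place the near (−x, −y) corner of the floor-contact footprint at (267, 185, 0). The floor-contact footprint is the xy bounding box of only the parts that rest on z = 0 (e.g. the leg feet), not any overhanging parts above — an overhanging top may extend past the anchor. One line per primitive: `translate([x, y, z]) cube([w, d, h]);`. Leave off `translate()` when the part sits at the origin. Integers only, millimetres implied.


translate([267, 185, 0]) cube([84, 132, 2197]);
translate([1087, 185, 0]) cube([84, 132, 2197]);
translate([267, 185, 2197]) cube([904, 132, 55]);


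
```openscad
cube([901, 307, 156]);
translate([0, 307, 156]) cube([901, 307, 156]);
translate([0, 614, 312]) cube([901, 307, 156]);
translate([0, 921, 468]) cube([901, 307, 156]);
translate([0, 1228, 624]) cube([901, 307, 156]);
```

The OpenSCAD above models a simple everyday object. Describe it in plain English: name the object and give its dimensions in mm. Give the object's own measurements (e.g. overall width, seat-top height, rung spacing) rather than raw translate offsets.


A straight staircase of 5 solid steps. Each step is 901 mm wide (x), 307 mm deep (y, the going) and 156 mm tall (the rise). The first step rests on the floor; each subsequent step sits one going further in +y and one rise higher in +z, directly behind and above the previous step with no overlap.


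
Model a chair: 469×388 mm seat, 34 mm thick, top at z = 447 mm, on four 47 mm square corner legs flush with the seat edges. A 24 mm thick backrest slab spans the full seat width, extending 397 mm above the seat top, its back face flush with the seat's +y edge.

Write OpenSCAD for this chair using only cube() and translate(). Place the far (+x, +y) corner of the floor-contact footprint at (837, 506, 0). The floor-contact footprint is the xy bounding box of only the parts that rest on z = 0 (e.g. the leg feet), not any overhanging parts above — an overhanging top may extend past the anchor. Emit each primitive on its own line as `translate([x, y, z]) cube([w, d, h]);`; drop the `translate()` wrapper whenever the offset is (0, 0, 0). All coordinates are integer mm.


// leg_h = 447 - 34 = 413
translate([368, 118, 413]) cube([469, 388, 34]);
translate([368, 118, 0]) cube([47, 47, 413]);
translate([790, 118, 0]) cube([47, 47, 413]);
translate([368, 459, 0]) cube([47, 47, 413]);
translate([790, 459, 0]) cube([47, 47, 413]);
translate([368, 482, 447]) cube([469, 24, 397]);


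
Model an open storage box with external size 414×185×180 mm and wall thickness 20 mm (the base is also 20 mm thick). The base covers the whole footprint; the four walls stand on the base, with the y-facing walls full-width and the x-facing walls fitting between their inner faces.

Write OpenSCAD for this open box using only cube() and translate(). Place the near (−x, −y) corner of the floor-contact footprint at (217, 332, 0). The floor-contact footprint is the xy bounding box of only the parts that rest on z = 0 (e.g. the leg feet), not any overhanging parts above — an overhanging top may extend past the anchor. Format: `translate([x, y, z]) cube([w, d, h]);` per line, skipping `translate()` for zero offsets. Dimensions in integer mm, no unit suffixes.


translate([217, 332, 0]) cube([414, 185, 20]);
translate([217, 332, 20]) cube([414, 20, 160]);
translate([217, 497, 20]) cube([414, 20, 160]);
translate([217, 352, 20]) cube([20, 145, 160]);
translate([611, 352, 20]) cube([20, 145, 160]);


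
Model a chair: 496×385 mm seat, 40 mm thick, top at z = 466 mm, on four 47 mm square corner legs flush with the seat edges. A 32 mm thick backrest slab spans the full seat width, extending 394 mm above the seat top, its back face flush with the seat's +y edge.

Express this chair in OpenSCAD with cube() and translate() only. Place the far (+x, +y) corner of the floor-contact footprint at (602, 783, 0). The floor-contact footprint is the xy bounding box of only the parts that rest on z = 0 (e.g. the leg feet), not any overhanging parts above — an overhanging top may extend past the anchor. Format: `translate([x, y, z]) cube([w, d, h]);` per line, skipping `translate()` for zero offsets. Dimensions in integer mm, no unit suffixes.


translate([106, 398, 426]) cube([496, 385, 40]);
translate([106, 398, 0]) cube([47, 47, 426]);
translate([555, 398, 0]) cube([47, 47, 426]);
translate([106, 736, 0]) cube([47, 47, 426]);
translate([555, 736, 0]) cube([47, 47, 426]);
translate([106, 751, 466]) cube([496, 32, 394]);


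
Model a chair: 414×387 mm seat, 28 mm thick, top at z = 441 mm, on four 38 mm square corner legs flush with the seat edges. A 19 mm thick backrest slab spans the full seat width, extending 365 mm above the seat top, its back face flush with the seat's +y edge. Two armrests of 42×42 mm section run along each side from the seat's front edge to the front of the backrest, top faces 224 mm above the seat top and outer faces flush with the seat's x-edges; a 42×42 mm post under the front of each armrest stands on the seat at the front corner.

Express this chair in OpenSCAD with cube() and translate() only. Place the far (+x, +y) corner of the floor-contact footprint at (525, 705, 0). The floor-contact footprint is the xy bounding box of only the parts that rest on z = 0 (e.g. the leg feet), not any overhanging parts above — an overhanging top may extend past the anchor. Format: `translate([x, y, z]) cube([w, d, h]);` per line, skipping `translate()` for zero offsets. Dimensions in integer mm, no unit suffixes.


translate([111, 318, 413]) cube([414, 387, 28]);
translate([111, 318, 0]) cube([38, 38, 413]);
translate([487, 318, 0]) cube([38, 38, 413]);
translate([111, 667, 0]) cube([38, 38, 413]);
translate([487, 667, 0]) cube([38, 38, 413]);
translate([111, 686, 441]) cube([414, 19, 365]);
translate([111, 318, 623]) cube([42, 368, 42]);
translate([483, 318, 623]) cube([42, 368, 42]);
translate([111, 318, 441]) cube([42, 42, 182]);
translate([483, 318, 441]) cube([42, 42, 182]);


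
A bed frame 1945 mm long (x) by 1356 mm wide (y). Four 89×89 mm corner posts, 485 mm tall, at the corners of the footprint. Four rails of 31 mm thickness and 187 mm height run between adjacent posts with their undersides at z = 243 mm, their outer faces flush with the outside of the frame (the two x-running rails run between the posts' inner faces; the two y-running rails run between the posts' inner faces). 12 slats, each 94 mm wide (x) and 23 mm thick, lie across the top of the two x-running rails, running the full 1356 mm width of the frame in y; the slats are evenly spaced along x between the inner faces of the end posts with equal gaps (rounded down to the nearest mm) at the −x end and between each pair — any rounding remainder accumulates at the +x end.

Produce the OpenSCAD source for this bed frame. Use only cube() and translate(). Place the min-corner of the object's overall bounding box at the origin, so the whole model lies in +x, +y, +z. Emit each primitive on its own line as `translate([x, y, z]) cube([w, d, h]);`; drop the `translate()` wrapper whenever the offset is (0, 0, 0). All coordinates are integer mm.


cube([89, 89, 485]);
translate([0, 1267, 0]) cube([89, 89, 485]);
translate([1856, 0, 0]) cube([89, 89, 485]);
translate([1856, 1267, 0]) cube([89, 89, 485]);
translate([89, 0, 243]) cube([1767, 31, 187]);
translate([89, 1325, 243]) cube([1767, 31, 187]);
translate([0, 89, 243]) cube([31, 1178, 187]);
translate([1914, 89, 243]) cube([31, 1178, 187]);
translate([138, 0, 430]) cube([94, 1356, 23]);
translate([281, 0, 430]) cube([94, 1356, 23]);
translate([424, 0, 430]) cube([94, 1356, 23]);
translate([567, 0, 430]) cube([94, 1356, 23]);
translate([710, 0, 430]) cube([94, 1356, 23]);
translate([853, 0, 430]) cube([94, 1356, 23]);
translate([996, 0, 430]) cube([94, 1356, 23]);
translate([1139, 0, 430]) cube([94, 1356, 23]);
translate([1282, 0, 430]) cube([94, 1356, 23]);
translate([1425, 0, 430]) cube([94, 1356, 23]);
translate([1568, 0, 430]) cube([94, 1356, 23]);
translate([1711, 0, 430]) cube([94, 1356, 23]);


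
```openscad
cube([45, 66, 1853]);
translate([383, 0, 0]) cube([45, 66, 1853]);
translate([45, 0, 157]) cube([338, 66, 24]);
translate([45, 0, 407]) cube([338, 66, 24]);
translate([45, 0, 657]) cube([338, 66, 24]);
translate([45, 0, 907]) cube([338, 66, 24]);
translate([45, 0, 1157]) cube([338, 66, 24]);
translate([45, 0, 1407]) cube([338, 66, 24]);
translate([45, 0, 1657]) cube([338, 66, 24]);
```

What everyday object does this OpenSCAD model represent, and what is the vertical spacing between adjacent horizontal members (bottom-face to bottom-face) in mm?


A ladder. The rung spacing is 250 mm.

Two tall 45×66 posts with 7 short bars between them — a ladder. Adjacent rungs sit at z = 157 and z = 407, so the spacing is 407 − 157 = 250 mm.


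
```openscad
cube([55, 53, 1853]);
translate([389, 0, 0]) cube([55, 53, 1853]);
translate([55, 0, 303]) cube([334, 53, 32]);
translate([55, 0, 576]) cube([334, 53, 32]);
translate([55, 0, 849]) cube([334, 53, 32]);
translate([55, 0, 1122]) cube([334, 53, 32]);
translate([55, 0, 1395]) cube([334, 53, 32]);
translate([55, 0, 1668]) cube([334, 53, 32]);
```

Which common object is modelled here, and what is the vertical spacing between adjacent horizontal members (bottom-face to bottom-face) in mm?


A ladder. The rung spacing is 273 mm.

Two tall 55×53 posts with 6 short bars between them — a ladder. Adjacent rungs sit at z = 303 and z = 576, so the spacing is 576 − 303 = 273 mm.


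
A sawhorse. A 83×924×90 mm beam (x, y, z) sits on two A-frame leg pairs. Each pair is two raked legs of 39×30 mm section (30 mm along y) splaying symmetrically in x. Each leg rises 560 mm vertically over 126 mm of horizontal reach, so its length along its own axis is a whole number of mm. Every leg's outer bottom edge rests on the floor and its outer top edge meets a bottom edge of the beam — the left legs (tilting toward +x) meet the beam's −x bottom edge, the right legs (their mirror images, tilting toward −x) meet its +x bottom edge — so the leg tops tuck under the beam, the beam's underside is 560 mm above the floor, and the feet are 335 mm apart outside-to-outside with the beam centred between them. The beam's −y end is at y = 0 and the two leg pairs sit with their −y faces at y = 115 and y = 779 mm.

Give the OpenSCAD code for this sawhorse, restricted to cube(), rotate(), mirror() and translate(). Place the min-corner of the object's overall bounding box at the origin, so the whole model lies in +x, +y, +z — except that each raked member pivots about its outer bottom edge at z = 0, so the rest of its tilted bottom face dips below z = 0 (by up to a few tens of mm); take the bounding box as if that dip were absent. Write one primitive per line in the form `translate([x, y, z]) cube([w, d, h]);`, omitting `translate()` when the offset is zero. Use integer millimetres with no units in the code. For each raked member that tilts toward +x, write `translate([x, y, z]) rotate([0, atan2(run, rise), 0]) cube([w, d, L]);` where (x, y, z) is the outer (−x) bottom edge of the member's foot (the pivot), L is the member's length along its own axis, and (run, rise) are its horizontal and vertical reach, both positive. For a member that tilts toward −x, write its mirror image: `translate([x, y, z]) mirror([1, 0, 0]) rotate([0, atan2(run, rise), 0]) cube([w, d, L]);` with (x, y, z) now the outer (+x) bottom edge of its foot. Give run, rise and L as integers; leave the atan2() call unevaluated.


translate([126, 0, 560]) cube([83, 924, 90]);
translate([0, 115, 0]) rotate([0, atan2(126, 560), 0]) cube([39, 30, 574]);
translate([335, 115, 0]) mirror([1, 0, 0]) rotate([0, atan2(126, 560), 0]) cube([39, 30, 574]);
translate([0, 779, 0]) rotate([0, atan2(126, 560), 0]) cube([39, 30, 574]);
translate([335, 779, 0]) mirror([1, 0, 0]) rotate([0, atan2(126, 560), 0]) cube([39, 30, 574]);
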